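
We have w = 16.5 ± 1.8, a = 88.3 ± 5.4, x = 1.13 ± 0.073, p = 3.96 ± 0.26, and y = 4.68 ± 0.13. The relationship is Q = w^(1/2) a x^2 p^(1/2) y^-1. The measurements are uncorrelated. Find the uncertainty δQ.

31.0

Products/powers → add relative errors in quadrature, weighted by exponent:
  (½·δw/w)² = (0.5×0.109)² = 0.00298;  (1·δa/a)² = (1×0.0612)² = 0.00374;  (2·δx/x)² = (2×0.0646)² = 0.0167;  (½·δp/p)² = (0.5×0.0657)² = 0.00108;  (-1·δy/y)² = (-1×0.0278)² = 0.000772
δQ/Q = √(0.0253) = 0.159
Q = 195, so δQ = 0.159 × 195 = 31.0.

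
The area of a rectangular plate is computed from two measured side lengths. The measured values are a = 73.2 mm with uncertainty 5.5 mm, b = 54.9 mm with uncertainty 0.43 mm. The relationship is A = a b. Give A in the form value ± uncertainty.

For a monomial A ∝ a, b, fractional errors add in quadrature:
  (1·δa/a)² = (1×0.0751)² = 0.00565;  (1·δb/b)² = (1×0.00783)² = 6.13e-05
δA/A = √(0.00571) = 0.0755
A = 4020 mm^2, so δA = 0.0755 × 4020 = 304 mm^2.

4020 ± 304 mm^2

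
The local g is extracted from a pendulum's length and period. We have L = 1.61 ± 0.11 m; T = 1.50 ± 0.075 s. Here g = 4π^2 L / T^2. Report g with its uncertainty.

For a monomial g ∝ L, T^-2, fractional errors add in quadrature:
  (1·δL/L)² = (1×0.0683)² = 0.00467;  (-2·δT/T)² = (-2×0.0500)² = 0.0100
δg/g = √(0.0147) = 0.121
g = 28.2 m/s^2, so δg = 0.121 × 28.2 = 3.42 m/s^2.

28.2 ± 3.42 m/s^2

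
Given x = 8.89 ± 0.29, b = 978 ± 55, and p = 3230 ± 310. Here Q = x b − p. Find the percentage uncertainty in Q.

Let w = x·b = 8690. δw/w = √((1·δx/x)² + (1·δb/b)²) = √(0.00106 + 0.00316) = 0.0650, so δw = 565.
Q = w − p: δQ = √(δw² + δp²) = √(3.2e+05 + 96100) = 645
Q = 5460, so δQ/Q = 645/5460 = 0.118.

11.8%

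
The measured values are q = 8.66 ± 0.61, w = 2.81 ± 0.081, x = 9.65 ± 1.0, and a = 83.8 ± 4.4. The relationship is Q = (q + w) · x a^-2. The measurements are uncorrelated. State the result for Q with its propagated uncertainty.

Let u = q + w = 11.5. δu = √(δq² + δw²) = √(0.372 + 0.00656) = 0.615, so δu/u = 0.0536.
Q is then a monomial in u, x, a:
δQ/Q = √((δu/u)² + (1·δx/x)² + (-2·δa/a)²) = √(0.00288 + 0.0107 + 0.0110) = 0.157
Q = 0.0158, so δQ = 0.157 × 0.0158 = 0.00247.

0.0158 ± 0.00247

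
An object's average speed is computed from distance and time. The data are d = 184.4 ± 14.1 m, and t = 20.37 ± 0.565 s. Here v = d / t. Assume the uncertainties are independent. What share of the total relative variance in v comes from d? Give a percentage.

(δv/v)² = (1·δd/d)² + (-1·δt/t)²
  d term: (1×0.0765)² = 0.00585
  t term: (-1×0.0277)² = 0.000769
Total = 0.00662. Share from d = 0.00585/0.00662 = 0.884.

88.4%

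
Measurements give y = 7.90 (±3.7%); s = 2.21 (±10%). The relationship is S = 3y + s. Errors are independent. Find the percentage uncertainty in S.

Each term contributes (cᵢ δxᵢ)² to (δS)²:
  (3·δy)² = 0.769;  (δs)² = 0.0488
δS = √(0.818) = 0.904
S = 25.9, so δS/S = 0.904/25.9 = 0.0349.

3.49%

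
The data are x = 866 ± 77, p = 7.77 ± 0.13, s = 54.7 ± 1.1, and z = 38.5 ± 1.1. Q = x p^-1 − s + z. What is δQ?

Let w = x·p^-1 = 111. δw/w = √((1·δx/x)² + (-1·δp/p)²) = √(0.00791 + 0.000280) = 0.0905, so δw = 10.1.
Q = w − s + z: δQ = √(δw² + δs² + δz²) = √(102 + 1.21 + 1.21) = 10.2

10.2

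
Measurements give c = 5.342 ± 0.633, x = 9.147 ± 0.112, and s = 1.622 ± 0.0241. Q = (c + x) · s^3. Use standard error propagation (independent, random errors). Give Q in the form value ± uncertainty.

Let u = c + x = 14.49. δu = √(δc² + δx²) = √(0.401 + 0.0125) = 0.643, so δu/u = 0.0444.
Q is then a monomial in u, s:
δQ/Q = √((δu/u)² + (3·δs/s)²) = √(0.00197 + 0.00199) = 0.0629
Q = 61.83, so δQ = 0.0629 × 61.83 = 3.89.

61.83 ± 3.89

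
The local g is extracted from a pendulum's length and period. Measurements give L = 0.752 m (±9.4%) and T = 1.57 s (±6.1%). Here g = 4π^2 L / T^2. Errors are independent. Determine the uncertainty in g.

1.85 m/s^2

Products/powers → add relative errors in quadrature, weighted by exponent:
  (1·δL/L)² = (1×0.0940)² = 0.00884;  (-2·δT/T)² = (-2×0.0610)² = 0.0149
δg/g = √(0.0237) = 0.154
g = 12.0 m/s^2, so δg = 0.154 × 12.0 = 1.85 m/s^2.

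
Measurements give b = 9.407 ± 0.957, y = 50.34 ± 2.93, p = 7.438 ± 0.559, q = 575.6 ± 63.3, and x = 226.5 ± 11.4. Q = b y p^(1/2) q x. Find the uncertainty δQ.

2.91e+07

Products/powers → add relative errors in quadrature, weighted by exponent:
  (1·δb/b)² = (1×0.102)² = 0.0103;  (1·δy/y)² = (1×0.0582)² = 0.00339;  (½·δp/p)² = (0.5×0.0752)² = 0.00141;  (1·δq/q)² = (1×0.110)² = 0.0121;  (1·δx/x)² = (1×0.0503)² = 0.00253
δQ/Q = √(0.0298) = 0.173
Q = 1.684e+08, so δQ = 0.173 × 1.684e+08 = 2.91e+07.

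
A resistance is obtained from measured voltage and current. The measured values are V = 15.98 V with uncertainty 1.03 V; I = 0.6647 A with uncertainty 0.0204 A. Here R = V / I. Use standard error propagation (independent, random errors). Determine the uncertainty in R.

Products/powers → add relative errors in quadrature, weighted by exponent:
  (1·δV/V)² = (1×0.0645)² = 0.00415;  (-1·δI/I)² = (-1×0.0307)² = 0.000942
δR/R = √(0.00510) = 0.0714
R = 24.04 Ω, so δR = 0.0714 × 24.04 = 1.72 Ω.

1.72 Ω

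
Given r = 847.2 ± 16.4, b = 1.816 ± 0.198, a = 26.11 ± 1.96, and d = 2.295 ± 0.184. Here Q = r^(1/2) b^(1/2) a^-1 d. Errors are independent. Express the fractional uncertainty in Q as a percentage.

12.3%

For a monomial Q ∝ r^(1/2), b^(1/2), a^-1, d, fractional errors add in quadrature:
  (½·δr/r)² = (0.5×0.0194)² = 9.37e-05;  (½·δb/b)² = (0.5×0.109)² = 0.00297;  (-1·δa/a)² = (-1×0.0751)² = 0.00564;  (1·δd/d)² = (1×0.0802)² = 0.00643
δQ/Q = √(0.0151) = 0.123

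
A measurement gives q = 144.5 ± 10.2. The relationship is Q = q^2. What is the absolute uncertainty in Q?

2950

Since Q is a product/quotient, work with relative uncertainties:
  (2·δq/q)² = (2×0.0706)² = 0.0199
δQ/Q = √(0.0199) = 0.141
Q = 20880, so δQ = 0.141 × 20880 = 2950.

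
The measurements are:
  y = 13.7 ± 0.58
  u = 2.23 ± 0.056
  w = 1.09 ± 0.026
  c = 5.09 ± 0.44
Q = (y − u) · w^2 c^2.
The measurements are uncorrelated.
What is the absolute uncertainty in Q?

65.8

Let h = y − u = 11.5. δh = √(δy² + δu²) = √(0.336 + 0.00314) = 0.583, so δh/h = 0.0508.
Q is then a monomial in h, w, c:
δQ/Q = √((δh/h)² + (2·δw/w)² + (2·δc/c)²) = √(0.00258 + 0.00228 + 0.0299) = 0.186
Q = 353, so δQ = 0.186 × 353 = 65.8.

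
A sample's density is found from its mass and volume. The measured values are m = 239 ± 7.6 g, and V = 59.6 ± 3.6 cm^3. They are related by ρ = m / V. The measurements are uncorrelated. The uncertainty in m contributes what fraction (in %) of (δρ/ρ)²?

21.7%

(δρ/ρ)² = (1·δm/m)² + (-1·δV/V)²
  m term: (1×0.0318)² = 0.00101
  V term: (-1×0.0604)² = 0.00365
Total = 0.00466. Share from m = 0.00101/0.00466 = 0.217.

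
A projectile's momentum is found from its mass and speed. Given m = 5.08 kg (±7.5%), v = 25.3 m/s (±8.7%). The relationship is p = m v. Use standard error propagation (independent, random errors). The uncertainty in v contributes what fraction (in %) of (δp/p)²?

(δp/p)² = (1·δm/m)² + (1·δv/v)²
  m term: (1×0.0750)² = 0.00562
  v term: (1×0.0870)² = 0.00757
Total = 0.0132. Share from v = 0.00757/0.0132 = 0.574.

57.4%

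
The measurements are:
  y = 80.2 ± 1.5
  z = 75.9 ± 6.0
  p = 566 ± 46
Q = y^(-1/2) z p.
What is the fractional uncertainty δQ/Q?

Q is a product of powers, so relative uncertainties combine in quadrature:
  (−½·δy/y)² = (-0.5×0.0187)² = 8.75e-05;  (1·δz/z)² = (1×0.0791)² = 0.00625;  (1·δp/p)² = (1×0.0813)² = 0.00661
δQ/Q = √(0.0129) = 0.114

0.114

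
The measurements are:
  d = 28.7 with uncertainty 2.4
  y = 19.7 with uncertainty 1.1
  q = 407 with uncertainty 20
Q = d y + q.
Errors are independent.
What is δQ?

Let p = d·y = 565. δp/p = √((1·δd/d)² + (1·δy/y)²) = √(0.00699 + 0.00312) = 0.101, so δp = 56.9.
Q = p + q: δQ = √(δp² + δq²) = √(3230 + 400) = 60.3

60.3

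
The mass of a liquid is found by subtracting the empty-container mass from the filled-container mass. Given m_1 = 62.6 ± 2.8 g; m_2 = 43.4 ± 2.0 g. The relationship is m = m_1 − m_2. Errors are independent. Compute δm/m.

0.179

Each term contributes (cᵢ δxᵢ)² to (δm)²:
  (δm_1)² = 7.84;  (δm_2)² = 4.00
δm = √(11.8) = 3.44 g
m = 19.2 g, so δm/m = 3.44/19.2 = 0.179.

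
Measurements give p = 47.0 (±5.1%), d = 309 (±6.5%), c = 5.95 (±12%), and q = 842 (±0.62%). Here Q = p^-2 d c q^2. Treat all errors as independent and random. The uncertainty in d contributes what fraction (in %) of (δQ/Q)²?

14.5%

(δQ/Q)² = (-2·δp/p)² + (1·δd/d)² + (1·δc/c)² + (2·δq/q)²
  p term: (-2×0.0510)² = 0.0104
  d term: (1×0.0650)² = 0.00423
  c term: (1×0.120)² = 0.0144
  q term: (2×0.00620)² = 0.000154
Total = 0.0292. Share from d = 0.00423/0.0292 = 0.145.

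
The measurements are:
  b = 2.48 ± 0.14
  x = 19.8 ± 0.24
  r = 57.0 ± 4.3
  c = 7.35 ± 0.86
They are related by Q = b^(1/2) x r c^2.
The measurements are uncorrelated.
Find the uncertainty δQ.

23800

Each factor contributes (exponent × relative error)² to (δQ/Q)²:
  (½·δb/b)² = (0.5×0.0565)² = 0.000797;  (1·δx/x)² = (1×0.0121)² = 0.000147;  (1·δr/r)² = (1×0.0754)² = 0.00569;  (2·δc/c)² = (2×0.117)² = 0.0548
δQ/Q = √(0.0614) = 0.248
Q = 96000, so δQ = 0.248 × 96000 = 23800.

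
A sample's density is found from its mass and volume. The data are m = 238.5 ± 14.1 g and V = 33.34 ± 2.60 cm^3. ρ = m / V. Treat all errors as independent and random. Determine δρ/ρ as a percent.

9.79%

Each factor contributes (exponent × relative error)² to (δρ/ρ)²:
  (1·δm/m)² = (1×0.0591)² = 0.00350;  (-1·δV/V)² = (-1×0.0780)² = 0.00608
δρ/ρ = √(0.00958) = 0.0979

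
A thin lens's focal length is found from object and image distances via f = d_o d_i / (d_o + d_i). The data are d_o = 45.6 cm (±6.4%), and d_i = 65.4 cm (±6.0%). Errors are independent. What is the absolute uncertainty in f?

∂f/∂d_o = (d_i/(d_o+d_i))² = 0.347;  ∂f/∂d_i = (d_o/(d_o+d_i))² = 0.169
δf = √((∂f/∂d_o · δd_o)² + (∂f/∂d_i · δd_i)²) = √(1.03 + 0.439) = 1.21 cm

1.21 cm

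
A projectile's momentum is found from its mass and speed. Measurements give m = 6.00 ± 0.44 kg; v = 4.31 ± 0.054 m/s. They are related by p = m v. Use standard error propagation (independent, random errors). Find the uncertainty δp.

1.92 kg·m/s

Products/powers → add relative errors in quadrature, weighted by exponent:
  (1·δm/m)² = (1×0.0733)² = 0.00538;  (1·δv/v)² = (1×0.0125)² = 0.000157
δp/p = √(0.00553) = 0.0744
p = 25.9 kg·m/s, so δp = 0.0744 × 25.9 = 1.92 kg·m/s.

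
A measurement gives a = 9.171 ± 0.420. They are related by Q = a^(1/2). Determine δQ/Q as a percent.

Relative error in a monomial: (δQ/Q)² = Σ (nᵢ · δxᵢ/xᵢ)².
  (½·δa/a)² = (0.5×0.0458)² = 0.000524
δQ/Q = √(0.000524) = 0.0229

2.29%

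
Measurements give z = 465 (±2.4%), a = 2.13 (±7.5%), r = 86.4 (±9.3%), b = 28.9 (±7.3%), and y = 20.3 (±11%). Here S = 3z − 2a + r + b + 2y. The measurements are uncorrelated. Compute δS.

For a sum/difference, combine absolute errors in quadrature:
  (3·δz)² = 1120;  (2·δa)² = 0.102;  (δr)² = 64.6;  (δb)² = 4.45;  (2·δy)² = 19.9
δS = √(1210) = 34.8

34.8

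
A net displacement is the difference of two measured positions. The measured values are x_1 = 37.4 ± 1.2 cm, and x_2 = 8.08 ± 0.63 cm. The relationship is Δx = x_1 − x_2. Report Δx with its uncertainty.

29.3 ± 1.36 cm

For a sum/difference, combine absolute errors in quadrature:
  (δx_1)² = 1.44;  (δx_2)² = 0.397
δΔx = √(1.84) = 1.36 cm
Δx = 29.3 cm.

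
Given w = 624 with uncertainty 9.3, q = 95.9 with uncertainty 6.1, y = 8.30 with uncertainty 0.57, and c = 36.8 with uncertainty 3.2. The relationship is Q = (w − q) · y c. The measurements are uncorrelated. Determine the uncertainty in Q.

18200

Let u = w − q = 528. δu = √(δw² + δq²) = √(86.5 + 37.2) = 11.1, so δu/u = 0.0211.
Q is then a monomial in u, y, c:
δQ/Q = √((δu/u)² + (1·δy/y)² + (1·δc/c)²) = √(0.000444 + 0.00472 + 0.00756) = 0.113
Q = 1.61e+05, so δQ = 0.113 × 1.61e+05 = 18200.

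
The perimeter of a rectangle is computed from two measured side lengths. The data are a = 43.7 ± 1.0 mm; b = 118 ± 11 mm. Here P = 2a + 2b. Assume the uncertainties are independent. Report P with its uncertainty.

323 ± 22.1 mm

Sums and differences: (δP)² = Σ (cᵢ δxᵢ)².
  (2·δa)² = 4.00;  (2·δb)² = 484
δP = √(488) = 22.1 mm
P = 323 mm.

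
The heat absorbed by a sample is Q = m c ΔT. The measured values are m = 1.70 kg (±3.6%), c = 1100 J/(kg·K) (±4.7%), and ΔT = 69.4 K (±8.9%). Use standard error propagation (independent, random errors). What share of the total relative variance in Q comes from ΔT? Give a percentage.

69.3%

(δQ/Q)² = (1·δm/m)² + (1·δc/c)² + (1·δΔT/ΔT)²
  m term: (1×0.0360)² = 0.00130
  c term: (1×0.0470)² = 0.00221
  ΔT term: (1×0.0890)² = 0.00792
Total = 0.0114. Share from ΔT = 0.00792/0.0114 = 0.693.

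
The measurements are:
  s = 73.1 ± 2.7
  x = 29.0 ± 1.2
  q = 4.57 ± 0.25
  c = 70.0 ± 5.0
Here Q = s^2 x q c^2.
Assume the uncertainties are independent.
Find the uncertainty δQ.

6.07e+08

Since Q is a product/quotient, work with relative uncertainties:
  (2·δs/s)² = (2×0.0369)² = 0.00546;  (1·δx/x)² = (1×0.0414)² = 0.00171;  (1·δq/q)² = (1×0.0547)² = 0.00299;  (2·δc/c)² = (2×0.0714)² = 0.0204
δQ/Q = √(0.0306) = 0.175
Q = 3.47e+09, so δQ = 0.175 × 3.47e+09 = 6.07e+08.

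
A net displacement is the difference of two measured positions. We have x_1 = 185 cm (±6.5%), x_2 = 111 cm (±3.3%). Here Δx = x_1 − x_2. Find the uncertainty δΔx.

Absolute uncertainties add in quadrature for a linear combination:
  (δx_1)² = 145;  (δx_2)² = 13.4
δΔx = √(158) = 12.6 cm

12.6 cm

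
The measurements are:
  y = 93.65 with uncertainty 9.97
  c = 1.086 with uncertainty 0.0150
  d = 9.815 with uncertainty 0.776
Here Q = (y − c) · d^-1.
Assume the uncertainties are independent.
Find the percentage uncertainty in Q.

Let u = y − c = 92.56. δu = √(δy² + δc²) = √(99.4 + 0.000225) = 9.97, so δu/u = 0.108.
Q is then a monomial in u, d:
δQ/Q = √((δu/u)² + (-1·δd/d)²) = √(0.0116 + 0.00625) = 0.134

13.4%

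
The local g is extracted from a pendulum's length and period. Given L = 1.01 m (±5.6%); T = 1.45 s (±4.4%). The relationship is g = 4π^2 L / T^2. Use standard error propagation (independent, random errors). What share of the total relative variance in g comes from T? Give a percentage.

(δg/g)² = (1·δL/L)² + (-2·δT/T)²
  L term: (1×0.0560)² = 0.00314
  T term: (-2×0.0440)² = 0.00774
Total = 0.0109. Share from T = 0.00774/0.0109 = 0.712.

71.2%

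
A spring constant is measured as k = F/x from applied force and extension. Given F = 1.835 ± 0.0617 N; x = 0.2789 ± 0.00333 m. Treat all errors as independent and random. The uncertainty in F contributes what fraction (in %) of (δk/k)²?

88.8%

(δk/k)² = (1·δF/F)² + (-1·δx/x)²
  F term: (1×0.0336)² = 0.00113
  x term: (-1×0.0119)² = 0.000143
Total = 0.00127. Share from F = 0.00113/0.00127 = 0.888.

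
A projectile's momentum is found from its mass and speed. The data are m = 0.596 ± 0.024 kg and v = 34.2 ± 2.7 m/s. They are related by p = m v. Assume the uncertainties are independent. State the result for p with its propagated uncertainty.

For a monomial p ∝ m, v, fractional errors add in quadrature:
  (1·δm/m)² = (1×0.0403)² = 0.00162;  (1·δv/v)² = (1×0.0789)² = 0.00623
δp/p = √(0.00785) = 0.0886
p = 20.4 kg·m/s, so δp = 0.0886 × 20.4 = 1.81 kg·m/s.

20.4 ± 1.81 kg·m/s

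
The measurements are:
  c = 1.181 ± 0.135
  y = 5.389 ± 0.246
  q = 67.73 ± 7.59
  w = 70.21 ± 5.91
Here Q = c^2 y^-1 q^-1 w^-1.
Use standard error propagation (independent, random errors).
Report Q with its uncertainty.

(5.443 ± 1.48) × 10^-5

Q is a product of powers, so relative uncertainties combine in quadrature:
  (2·δc/c)² = (2×0.114)² = 0.0523;  (-1·δy/y)² = (-1×0.0456)² = 0.00208;  (-1·δq/q)² = (-1×0.112)² = 0.0126;  (-1·δw/w)² = (-1×0.0842)² = 0.00709
δQ/Q = √(0.0740) = 0.272
Q = 5.443e-05, so δQ = 0.272 × 5.443e-05 = 1.48e-05.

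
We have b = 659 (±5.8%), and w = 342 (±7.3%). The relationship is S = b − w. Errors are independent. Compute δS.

45.7

S is a linear combination, so absolute uncertainties add in quadrature:
  (δb)² = 1460;  (δw)² = 623
δS = √(2080) = 45.7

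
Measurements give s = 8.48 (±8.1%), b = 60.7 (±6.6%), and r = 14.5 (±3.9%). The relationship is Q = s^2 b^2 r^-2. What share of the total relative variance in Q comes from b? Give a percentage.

35.0%

(δQ/Q)² = (2·δs/s)² + (2·δb/b)² + (-2·δr/r)²
  s term: (2×0.0810)² = 0.0262
  b term: (2×0.0660)² = 0.0174
  r term: (-2×0.0390)² = 0.00608
Total = 0.0498. Share from b = 0.0174/0.0498 = 0.350.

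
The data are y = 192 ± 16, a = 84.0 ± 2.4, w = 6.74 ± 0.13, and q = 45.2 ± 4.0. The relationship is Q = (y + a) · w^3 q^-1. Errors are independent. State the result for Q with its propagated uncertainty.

1870 ± 226

Let u = y + a = 276. δu = √(δy² + δa²) = √(256 + 5.76) = 16.2, so δu/u = 0.0586.
Q is then a monomial in u, w, q:
δQ/Q = √((δu/u)² + (3·δw/w)² + (-1·δq/q)²) = √(0.00344 + 0.00335 + 0.00783) = 0.121
Q = 1870, so δQ = 0.121 × 1870 = 226.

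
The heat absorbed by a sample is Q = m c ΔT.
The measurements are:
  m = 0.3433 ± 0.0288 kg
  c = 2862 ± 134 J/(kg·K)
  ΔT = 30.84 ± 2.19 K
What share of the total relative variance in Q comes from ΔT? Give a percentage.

35.3%

(δQ/Q)² = (1·δm/m)² + (1·δc/c)² + (1·δΔT/ΔT)²
  m term: (1×0.0839)² = 0.00704
  c term: (1×0.0468)² = 0.00219
  ΔT term: (1×0.0710)² = 0.00504
Total = 0.0143. Share from ΔT = 0.00504/0.0143 = 0.353.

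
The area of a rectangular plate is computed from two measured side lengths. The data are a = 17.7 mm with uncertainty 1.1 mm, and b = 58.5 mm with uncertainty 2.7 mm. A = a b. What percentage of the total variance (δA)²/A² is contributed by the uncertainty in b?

35.5%

(δA/A)² = (1·δa/a)² + (1·δb/b)²
  a term: (1×0.0621)² = 0.00386
  b term: (1×0.0462)² = 0.00213
Total = 0.00599. Share from b = 0.00213/0.00599 = 0.355.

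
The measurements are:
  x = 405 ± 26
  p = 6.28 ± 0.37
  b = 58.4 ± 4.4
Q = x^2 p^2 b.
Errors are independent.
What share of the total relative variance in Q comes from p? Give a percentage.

(δQ/Q)² = (2·δx/x)² + (2·δp/p)² + (1·δb/b)²
  x term: (2×0.0642)² = 0.0165
  p term: (2×0.0589)² = 0.0139
  b term: (1×0.0753)² = 0.00568
Total = 0.0360. Share from p = 0.0139/0.0360 = 0.385.

38.5%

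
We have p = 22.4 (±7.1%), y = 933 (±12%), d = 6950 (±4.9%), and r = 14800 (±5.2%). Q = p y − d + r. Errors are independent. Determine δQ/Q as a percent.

Let w = p·y = 20900. δw/w = √((1·δp/p)² + (1·δy/y)²) = √(0.00504 + 0.0144) = 0.139, so δw = 2910.
Q = w − d + r: δQ = √(δw² + δd² + δr²) = √(8.49e+06 + 1.16e+05 + 5.92e+05) = 3030
Q = 28700, so δQ/Q = 3030/28700 = 0.106.

10.6%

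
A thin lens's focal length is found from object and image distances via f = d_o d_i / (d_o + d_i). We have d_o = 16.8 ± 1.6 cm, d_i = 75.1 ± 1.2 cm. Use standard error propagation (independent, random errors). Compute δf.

1.07 cm

∂f/∂d_o = (d_i/(d_o+d_i))² = 0.668;  ∂f/∂d_i = (d_o/(d_o+d_i))² = 0.0334
δf = √((∂f/∂d_o · δd_o)² + (∂f/∂d_i · δd_i)²) = √(1.14 + 0.00161) = 1.07 cm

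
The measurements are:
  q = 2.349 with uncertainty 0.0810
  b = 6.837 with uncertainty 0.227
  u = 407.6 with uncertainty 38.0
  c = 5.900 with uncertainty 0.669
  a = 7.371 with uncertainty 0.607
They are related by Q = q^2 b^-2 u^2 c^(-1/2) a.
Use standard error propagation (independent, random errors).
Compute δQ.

13800

Relative error in a monomial: (δQ/Q)² = Σ (nᵢ · δxᵢ/xᵢ)².
  (2·δq/q)² = (2×0.0345)² = 0.00476;  (-2·δb/b)² = (-2×0.0332)² = 0.00441;  (2·δu/u)² = (2×0.0932)² = 0.0348;  (−½·δc/c)² = (-0.5×0.113)² = 0.00321;  (1·δa/a)² = (1×0.0823)² = 0.00678
δQ/Q = √(0.0539) = 0.232
Q = 59510, so δQ = 0.232 × 59510 = 13800.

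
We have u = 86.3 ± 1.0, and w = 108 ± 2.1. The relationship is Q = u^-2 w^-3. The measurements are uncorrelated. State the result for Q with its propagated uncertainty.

(1.07 ± 0.0669) × 10^-10

Each factor contributes (exponent × relative error)² to (δQ/Q)²:
  (-2·δu/u)² = (-2×0.0116)² = 0.000537;  (-3·δw/w)² = (-3×0.0194)² = 0.00340
δQ/Q = √(0.00394) = 0.0628
Q = 1.07e-10, so δQ = 0.0628 × 1.07e-10 = 6.69e-12.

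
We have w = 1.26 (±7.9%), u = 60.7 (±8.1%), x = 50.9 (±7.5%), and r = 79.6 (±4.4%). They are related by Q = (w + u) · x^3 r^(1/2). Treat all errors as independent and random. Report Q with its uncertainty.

Let h = w + u = 62.0. δh = √(δw² + δu²) = √(0.00991 + 24.2) = 4.92, so δh/h = 0.0794.
Q is then a monomial in h, x, r:
δQ/Q = √((δh/h)² + (3·δx/x)² + (½·δr/r)²) = √(0.00630 + 0.0506 + 0.000484) = 0.240
Q = 7.29e+07, so δQ = 0.240 × 7.29e+07 = 1.75e+07.

(7.29 ± 1.75) × 10^7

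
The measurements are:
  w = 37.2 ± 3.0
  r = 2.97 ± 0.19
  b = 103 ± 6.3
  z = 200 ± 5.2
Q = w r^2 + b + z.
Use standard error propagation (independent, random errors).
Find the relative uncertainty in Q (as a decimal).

Let p = w·r^2 = 328. δp/p = √((1·δw/w)² + (2·δr/r)²) = √(0.00650 + 0.0164) = 0.151, so δp = 49.6.
Q = p + b + z: δQ = √(δp² + δb² + δz²) = √(2460 + 39.7 + 27.0) = 50.3
Q = 631, so δQ/Q = 50.3/631 = 0.0797.

0.0797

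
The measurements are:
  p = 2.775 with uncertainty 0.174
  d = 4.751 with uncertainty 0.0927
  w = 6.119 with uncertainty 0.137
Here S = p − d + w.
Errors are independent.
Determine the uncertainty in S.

Each term contributes (cᵢ δxᵢ)² to (δS)²:
  (δp)² = 0.0303;  (δd)² = 0.00859;  (δw)² = 0.0188
δS = √(0.0576) = 0.240

0.240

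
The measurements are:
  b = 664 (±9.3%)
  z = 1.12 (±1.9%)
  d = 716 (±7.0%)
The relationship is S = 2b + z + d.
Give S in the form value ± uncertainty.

2050 ± 133

Each term contributes (cᵢ δxᵢ)² to (δS)²:
  (2·δb)² = 15300;  (δz)² = 0.000453;  (δd)² = 2510
δS = √(17800) = 133
S = 2050.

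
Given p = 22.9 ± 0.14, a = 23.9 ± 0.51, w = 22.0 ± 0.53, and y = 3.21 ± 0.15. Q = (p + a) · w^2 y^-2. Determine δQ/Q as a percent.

10.6%

Let u = p + a = 46.8. δu = √(δp² + δa²) = √(0.0196 + 0.260) = 0.529, so δu/u = 0.0113.
Q is then a monomial in u, w, y:
δQ/Q = √((δu/u)² + (2·δw/w)² + (-2·δy/y)²) = √(0.000128 + 0.00232 + 0.00873) = 0.106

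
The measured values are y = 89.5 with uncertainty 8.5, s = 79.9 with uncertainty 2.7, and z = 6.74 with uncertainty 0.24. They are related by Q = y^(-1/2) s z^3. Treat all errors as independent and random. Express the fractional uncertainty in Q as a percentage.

12.2%

Q is a product of powers, so relative uncertainties combine in quadrature:
  (−½·δy/y)² = (-0.5×0.0950)² = 0.00225;  (1·δs/s)² = (1×0.0338)² = 0.00114;  (3·δz/z)² = (3×0.0356)² = 0.0114
δQ/Q = √(0.0148) = 0.122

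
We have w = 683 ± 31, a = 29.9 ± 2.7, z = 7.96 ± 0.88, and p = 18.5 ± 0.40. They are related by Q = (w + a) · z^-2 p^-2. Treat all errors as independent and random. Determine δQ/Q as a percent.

22.9%

Let u = w + a = 713. δu = √(δw² + δa²) = √(961 + 7.29) = 31.1, so δu/u = 0.0436.
Q is then a monomial in u, z, p:
δQ/Q = √((δu/u)² + (-2·δz/z)² + (-2·δp/p)²) = √(0.00191 + 0.0489 + 0.00187) = 0.229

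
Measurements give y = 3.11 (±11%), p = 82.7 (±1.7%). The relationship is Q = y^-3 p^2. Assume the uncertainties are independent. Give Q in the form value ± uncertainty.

227 ± 75.4

Q is a product of powers, so relative uncertainties combine in quadrature:
  (-3·δy/y)² = (-3×0.110)² = 0.109;  (2·δp/p)² = (2×0.0170)² = 0.00116
δQ/Q = √(0.110) = 0.332
Q = 227, so δQ = 0.332 × 227 = 75.4.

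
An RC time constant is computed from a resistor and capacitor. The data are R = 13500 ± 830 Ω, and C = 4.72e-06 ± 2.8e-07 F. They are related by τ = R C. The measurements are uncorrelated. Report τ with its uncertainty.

τ is a product of powers, so relative uncertainties combine in quadrature:
  (1·δR/R)² = (1×0.0615)² = 0.00378;  (1·δC/C)² = (1×0.0593)² = 0.00352
δτ/τ = √(0.00730) = 0.0854
τ = 0.0637 s, so δτ = 0.0854 × 0.0637 = 0.00544 s.

0.0637 ± 0.00544 s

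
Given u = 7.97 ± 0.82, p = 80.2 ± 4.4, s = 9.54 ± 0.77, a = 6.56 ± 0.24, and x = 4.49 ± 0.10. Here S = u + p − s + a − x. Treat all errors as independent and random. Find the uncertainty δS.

For a sum/difference, combine absolute errors in quadrature:
  (δu)² = 0.672;  (δp)² = 19.4;  (δs)² = 0.593;  (δa)² = 0.0576;  (δx)² = 0.0100
δS = √(20.7) = 4.55

4.55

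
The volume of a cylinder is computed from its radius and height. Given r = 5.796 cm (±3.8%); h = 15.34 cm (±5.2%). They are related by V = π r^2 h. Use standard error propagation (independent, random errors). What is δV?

V is a product of powers, so relative uncertainties combine in quadrature:
  (2·δr/r)² = (2×0.0380)² = 0.00578;  (1·δh/h)² = (1×0.0520)² = 0.00270
δV/V = √(0.00848) = 0.0921
V = 1619 cm^3, so δV = 0.0921 × 1619 = 149 cm^3.

149 cm^3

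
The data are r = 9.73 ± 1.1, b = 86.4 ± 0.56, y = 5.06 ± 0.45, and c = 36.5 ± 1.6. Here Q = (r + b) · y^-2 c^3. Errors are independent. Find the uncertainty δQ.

40500

Let u = r + b = 96.1. δu = √(δr² + δb²) = √(1.21 + 0.314) = 1.23, so δu/u = 0.0128.
Q is then a monomial in u, y, c:
δQ/Q = √((δu/u)² + (-2·δy/y)² + (3·δc/c)²) = √(0.000165 + 0.0316 + 0.0173) = 0.222
Q = 1.83e+05, so δQ = 0.222 × 1.83e+05 = 40500.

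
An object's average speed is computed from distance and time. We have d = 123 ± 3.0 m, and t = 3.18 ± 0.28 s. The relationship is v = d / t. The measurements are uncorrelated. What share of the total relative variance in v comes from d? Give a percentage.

(δv/v)² = (1·δd/d)² + (-1·δt/t)²
  d term: (1×0.0244)² = 0.000595
  t term: (-1×0.0881)² = 0.00775
Total = 0.00835. Share from d = 0.000595/0.00835 = 0.0713.

7.13%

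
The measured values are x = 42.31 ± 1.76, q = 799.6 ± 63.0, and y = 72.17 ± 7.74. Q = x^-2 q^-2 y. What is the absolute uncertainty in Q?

Since Q is a product/quotient, work with relative uncertainties:
  (-2·δx/x)² = (-2×0.0416)² = 0.00692;  (-2·δq/q)² = (-2×0.0788)² = 0.0248;  (1·δy/y)² = (1×0.107)² = 0.0115
δQ/Q = √(0.0433) = 0.208
Q = 6.306e-08, so δQ = 0.208 × 6.306e-08 = 1.31e-08.

1.31e-08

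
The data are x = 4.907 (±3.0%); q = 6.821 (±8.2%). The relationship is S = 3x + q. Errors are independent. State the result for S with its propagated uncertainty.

21.54 ± 0.713

For a sum/difference, combine absolute errors in quadrature:
  (3·δx)² = 0.195;  (δq)² = 0.313
δS = √(0.508) = 0.713
S = 21.54.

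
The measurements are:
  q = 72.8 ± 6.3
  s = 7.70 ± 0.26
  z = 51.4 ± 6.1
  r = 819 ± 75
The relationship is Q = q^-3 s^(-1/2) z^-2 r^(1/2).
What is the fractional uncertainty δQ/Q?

0.355

Relative error in a monomial: (δQ/Q)² = Σ (nᵢ · δxᵢ/xᵢ)².
  (-3·δq/q)² = (-3×0.0865)² = 0.0674;  (−½·δs/s)² = (-0.5×0.0338)² = 0.000285;  (-2·δz/z)² = (-2×0.119)² = 0.0563;  (½·δr/r)² = (0.5×0.0916)² = 0.00210
δQ/Q = √(0.126) = 0.355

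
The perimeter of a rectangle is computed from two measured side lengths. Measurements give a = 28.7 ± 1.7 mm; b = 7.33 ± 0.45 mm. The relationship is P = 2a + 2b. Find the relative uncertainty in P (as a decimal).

0.0488

Each term contributes (cᵢ δxᵢ)² to (δP)²:
  (2·δa)² = 11.6;  (2·δb)² = 0.810
δP = √(12.4) = 3.52 mm
P = 72.1 mm, so δP/P = 3.52/72.1 = 0.0488.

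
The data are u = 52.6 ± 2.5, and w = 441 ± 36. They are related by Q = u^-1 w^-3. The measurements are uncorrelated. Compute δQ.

Products/powers → add relative errors in quadrature, weighted by exponent:
  (-1·δu/u)² = (-1×0.0475)² = 0.00226;  (-3·δw/w)² = (-3×0.0816)² = 0.0600
δQ/Q = √(0.0622) = 0.249
Q = 2.22e-10, so δQ = 0.249 × 2.22e-10 = 5.53e-11.

5.53e-11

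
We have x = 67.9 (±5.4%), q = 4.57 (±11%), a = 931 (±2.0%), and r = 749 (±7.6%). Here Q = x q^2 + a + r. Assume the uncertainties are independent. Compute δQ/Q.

Let p = x·q^2 = 1420. δp/p = √((1·δx/x)² + (2·δq/q)²) = √(0.00292 + 0.0484) = 0.227, so δp = 321.
Q = p + a + r: δQ = √(δp² + δa² + δr²) = √(1.03e+05 + 347 + 3240) = 327
Q = 3100, so δQ/Q = 327/3100 = 0.105.

0.105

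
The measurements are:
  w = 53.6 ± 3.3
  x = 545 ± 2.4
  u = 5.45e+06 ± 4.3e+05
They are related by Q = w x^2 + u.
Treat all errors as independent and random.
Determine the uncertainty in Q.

1.08e+06

Let p = w·x^2 = 1.59e+07. δp/p = √((1·δw/w)² + (2·δx/x)²) = √(0.00379 + 7.76e-05) = 0.0622, so δp = 9.9e+05.
Q = p + u: δQ = √(δp² + δu²) = √(9.8e+11 + 1.85e+11) = 1.08e+06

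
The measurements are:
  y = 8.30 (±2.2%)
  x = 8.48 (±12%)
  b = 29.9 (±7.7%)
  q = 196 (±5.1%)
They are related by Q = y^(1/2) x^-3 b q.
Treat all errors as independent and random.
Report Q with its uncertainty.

For a monomial Q ∝ y^(1/2), x^-3, b, q, fractional errors add in quadrature:
  (½·δy/y)² = (0.5×0.0220)² = 0.000121;  (-3·δx/x)² = (-3×0.120)² = 0.130;  (1·δb/b)² = (1×0.0770)² = 0.00593;  (1·δq/q)² = (1×0.0510)² = 0.00260
δQ/Q = √(0.138) = 0.372
Q = 27.7, so δQ = 0.372 × 27.7 = 10.3.

27.7 ± 10.3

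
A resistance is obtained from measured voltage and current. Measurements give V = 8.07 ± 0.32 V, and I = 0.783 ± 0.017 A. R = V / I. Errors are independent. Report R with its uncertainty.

10.3 ± 0.466 Ω

Since R is a product/quotient, work with relative uncertainties:
  (1·δV/V)² = (1×0.0397)² = 0.00157;  (-1·δI/I)² = (-1×0.0217)² = 0.000471
δR/R = √(0.00204) = 0.0452
R = 10.3 Ω, so δR = 0.0452 × 10.3 = 0.466 Ω.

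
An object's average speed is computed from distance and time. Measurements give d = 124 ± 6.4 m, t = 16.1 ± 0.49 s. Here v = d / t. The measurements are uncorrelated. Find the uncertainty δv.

Products/powers → add relative errors in quadrature, weighted by exponent:
  (1·δd/d)² = (1×0.0516)² = 0.00266;  (-1·δt/t)² = (-1×0.0304)² = 0.000926
δv/v = √(0.00359) = 0.0599
v = 7.70 m/s, so δv = 0.0599 × 7.70 = 0.461 m/s.

0.461 m/s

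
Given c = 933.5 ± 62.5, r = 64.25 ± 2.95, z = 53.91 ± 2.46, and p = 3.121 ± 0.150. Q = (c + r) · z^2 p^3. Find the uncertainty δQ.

Let u = c + r = 997.8. δu = √(δc² + δr²) = √(3910 + 8.70) = 62.6, so δu/u = 0.0627.
Q is then a monomial in u, z, p:
δQ/Q = √((δu/u)² + (2·δz/z)² + (3·δp/p)²) = √(0.00393 + 0.00833 + 0.0208) = 0.182
Q = 8.815e+07, so δQ = 0.182 × 8.815e+07 = 1.6e+07.

1.6e+07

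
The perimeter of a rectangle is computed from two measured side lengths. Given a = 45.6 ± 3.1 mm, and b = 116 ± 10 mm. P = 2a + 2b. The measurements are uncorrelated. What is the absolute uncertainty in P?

Sums and differences: (δP)² = Σ (cᵢ δxᵢ)².
  (2·δa)² = 38.4;  (2·δb)² = 400
δP = √(438) = 20.9 mm

20.9 mm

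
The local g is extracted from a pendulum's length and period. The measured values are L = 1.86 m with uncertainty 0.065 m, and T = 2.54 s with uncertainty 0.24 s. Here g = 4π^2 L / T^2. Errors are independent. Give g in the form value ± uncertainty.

11.4 ± 2.19 m/s^2

Each factor contributes (exponent × relative error)² to (δg/g)²:
  (1·δL/L)² = (1×0.0349)² = 0.00122;  (-2·δT/T)² = (-2×0.0945)² = 0.0357
δg/g = √(0.0369) = 0.192
g = 11.4 m/s^2, so δg = 0.192 × 11.4 = 2.19 m/s^2.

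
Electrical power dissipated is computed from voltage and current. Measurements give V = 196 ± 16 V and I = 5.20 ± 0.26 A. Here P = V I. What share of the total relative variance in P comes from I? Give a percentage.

27.3%

(δP/P)² = (1·δV/V)² + (1·δI/I)²
  V term: (1×0.0816)² = 0.00666
  I term: (1×0.0500)² = 0.00250
Total = 0.00916. Share from I = 0.00250/0.00916 = 0.273.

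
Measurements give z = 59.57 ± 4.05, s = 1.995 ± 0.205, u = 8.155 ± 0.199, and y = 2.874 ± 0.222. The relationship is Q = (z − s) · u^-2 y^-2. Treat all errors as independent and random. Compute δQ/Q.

Let w = z − s = 57.58. δw = √(δz² + δs²) = √(16.4 + 0.0420) = 4.06, so δw/w = 0.0704.
Q is then a monomial in w, u, y:
δQ/Q = √((δw/w)² + (-2·δu/u)² + (-2·δy/y)²) = √(0.00496 + 0.00238 + 0.0239) = 0.177

0.177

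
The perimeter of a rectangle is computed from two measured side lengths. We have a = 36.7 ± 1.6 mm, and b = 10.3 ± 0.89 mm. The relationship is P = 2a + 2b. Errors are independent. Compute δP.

For a sum/difference, combine absolute errors in quadrature:
  (2·δa)² = 10.2;  (2·δb)² = 3.17
δP = √(13.4) = 3.66 mm

3.66 mm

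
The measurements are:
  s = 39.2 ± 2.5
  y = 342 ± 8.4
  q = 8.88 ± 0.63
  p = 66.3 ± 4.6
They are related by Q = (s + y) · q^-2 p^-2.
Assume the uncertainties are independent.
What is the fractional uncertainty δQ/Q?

Let u = s + y = 381. δu = √(δs² + δy²) = √(6.25 + 70.6) = 8.76, so δu/u = 0.0230.
Q is then a monomial in u, q, p:
δQ/Q = √((δu/u)² + (-2·δq/q)² + (-2·δp/p)²) = √(0.000529 + 0.0201 + 0.0193) = 0.200

0.200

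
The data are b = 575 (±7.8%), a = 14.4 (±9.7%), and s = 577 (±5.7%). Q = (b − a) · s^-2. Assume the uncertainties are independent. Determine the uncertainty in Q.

Let u = b − a = 561. δu = √(δb² + δa²) = √(2010 + 1.95) = 44.9, so δu/u = 0.0800.
Q is then a monomial in u, s:
δQ/Q = √((δu/u)² + (-2·δs/s)²) = √(0.00641 + 0.0130) = 0.139
Q = 0.00168, so δQ = 0.139 × 0.00168 = 0.000235.

0.000235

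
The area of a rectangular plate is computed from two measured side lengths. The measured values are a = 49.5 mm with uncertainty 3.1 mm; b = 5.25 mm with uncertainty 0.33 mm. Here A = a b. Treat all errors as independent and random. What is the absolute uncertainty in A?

23.1 mm^2

Each factor contributes (exponent × relative error)² to (δA/A)²:
  (1·δa/a)² = (1×0.0626)² = 0.00392;  (1·δb/b)² = (1×0.0629)² = 0.00395
δA/A = √(0.00787) = 0.0887
A = 260 mm^2, so δA = 0.0887 × 260 = 23.1 mm^2.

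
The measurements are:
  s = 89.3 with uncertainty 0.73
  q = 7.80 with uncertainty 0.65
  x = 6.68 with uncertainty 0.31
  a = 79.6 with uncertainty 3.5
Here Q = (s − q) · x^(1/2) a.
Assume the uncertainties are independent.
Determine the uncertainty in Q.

858

Let u = s − q = 81.5. δu = √(δs² + δq²) = √(0.533 + 0.423) = 0.977, so δu/u = 0.0120.
Q is then a monomial in u, x, a:
δQ/Q = √((δu/u)² + (½·δx/x)² + (1·δa/a)²) = √(0.000144 + 0.000538 + 0.00193) = 0.0511
Q = 16800, so δQ = 0.0511 × 16800 = 858.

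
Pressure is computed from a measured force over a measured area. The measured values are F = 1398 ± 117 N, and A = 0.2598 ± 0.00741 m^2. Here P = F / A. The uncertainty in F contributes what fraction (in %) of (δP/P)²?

(δP/P)² = (1·δF/F)² + (-1·δA/A)²
  F term: (1×0.0837)² = 0.00700
  A term: (-1×0.0285)² = 0.000814
Total = 0.00782. Share from F = 0.00700/0.00782 = 0.896.

89.6%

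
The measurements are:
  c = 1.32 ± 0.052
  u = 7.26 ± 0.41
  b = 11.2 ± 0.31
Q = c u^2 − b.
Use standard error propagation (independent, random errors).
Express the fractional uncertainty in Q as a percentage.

14.3%

Let p = c·u^2 = 69.6. δp/p = √((1·δc/c)² + (2·δu/u)²) = √(0.00155 + 0.0128) = 0.120, so δp = 8.32.
Q = p − b: δQ = √(δp² + δb²) = √(69.3 + 0.0961) = 8.33
Q = 58.4, so δQ/Q = 8.33/58.4 = 0.143.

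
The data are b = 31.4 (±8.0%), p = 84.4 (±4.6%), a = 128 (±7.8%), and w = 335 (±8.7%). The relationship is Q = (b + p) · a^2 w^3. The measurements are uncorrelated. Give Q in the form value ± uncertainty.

(7.13 ± 2.19) × 10^13

Let u = b + p = 116. δu = √(δb² + δp²) = √(6.31 + 15.1) = 4.62, so δu/u = 0.0399.
Q is then a monomial in u, a, w:
δQ/Q = √((δu/u)² + (2·δa/a)² + (3·δw/w)²) = √(0.00159 + 0.0243 + 0.0681) = 0.307
Q = 7.13e+13, so δQ = 0.307 × 7.13e+13 = 2.19e+13.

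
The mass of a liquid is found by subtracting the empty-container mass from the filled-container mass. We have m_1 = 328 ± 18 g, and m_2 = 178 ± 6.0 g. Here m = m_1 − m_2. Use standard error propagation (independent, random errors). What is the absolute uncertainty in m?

m is a linear combination, so absolute uncertainties add in quadrature:
  (δm_1)² = 324;  (δm_2)² = 36.0
δm = √(360) = 19.0 g

19.0 g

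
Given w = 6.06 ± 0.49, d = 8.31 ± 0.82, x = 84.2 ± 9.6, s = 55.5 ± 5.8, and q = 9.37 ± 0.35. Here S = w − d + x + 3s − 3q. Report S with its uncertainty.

220 ± 19.9

S is a linear combination, so absolute uncertainties add in quadrature:
  (δw)² = 0.240;  (δd)² = 0.672;  (δx)² = 92.2;  (3·δs)² = 303;  (3·δq)² = 1.10
δS = √(397) = 19.9
S = 220.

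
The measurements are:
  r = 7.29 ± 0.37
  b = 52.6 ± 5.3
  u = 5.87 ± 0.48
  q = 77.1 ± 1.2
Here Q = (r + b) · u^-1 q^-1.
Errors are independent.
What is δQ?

0.0161

Let w = r + b = 59.9. δw = √(δr² + δb²) = √(0.137 + 28.1) = 5.31, so δw/w = 0.0887.
Q is then a monomial in w, u, q:
δQ/Q = √((δw/w)² + (-1·δu/u)² + (-1·δq/q)²) = √(0.00787 + 0.00669 + 0.000242) = 0.122
Q = 0.132, so δQ = 0.122 × 0.132 = 0.0161.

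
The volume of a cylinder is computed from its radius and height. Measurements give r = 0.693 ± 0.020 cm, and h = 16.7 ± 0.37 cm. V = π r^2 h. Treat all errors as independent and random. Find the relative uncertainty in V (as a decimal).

Since V is a product/quotient, work with relative uncertainties:
  (2·δr/r)² = (2×0.0289)² = 0.00333;  (1·δh/h)² = (1×0.0222)² = 0.000491
δV/V = √(0.00382) = 0.0618

0.0618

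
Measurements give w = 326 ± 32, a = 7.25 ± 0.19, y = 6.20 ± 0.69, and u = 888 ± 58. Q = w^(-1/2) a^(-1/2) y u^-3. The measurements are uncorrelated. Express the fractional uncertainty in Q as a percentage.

23.1%

Relative error in a monomial: (δQ/Q)² = Σ (nᵢ · δxᵢ/xᵢ)².
  (−½·δw/w)² = (-0.5×0.0982)² = 0.00241;  (−½·δa/a)² = (-0.5×0.0262)² = 0.000172;  (1·δy/y)² = (1×0.111)² = 0.0124;  (-3·δu/u)² = (-3×0.0653)² = 0.0384
δQ/Q = √(0.0534) = 0.231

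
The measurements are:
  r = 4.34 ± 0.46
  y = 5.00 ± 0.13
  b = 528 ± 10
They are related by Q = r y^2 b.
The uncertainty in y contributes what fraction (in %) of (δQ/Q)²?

(δQ/Q)² = (1·δr/r)² + (2·δy/y)² + (1·δb/b)²
  r term: (1×0.106)² = 0.0112
  y term: (2×0.0260)² = 0.00270
  b term: (1×0.0189)² = 0.000359
Total = 0.0143. Share from y = 0.00270/0.0143 = 0.189.

18.9%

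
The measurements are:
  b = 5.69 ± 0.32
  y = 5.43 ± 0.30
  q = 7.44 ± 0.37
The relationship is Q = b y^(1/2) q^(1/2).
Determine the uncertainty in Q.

For a monomial Q ∝ b, y^(1/2), q^(1/2), fractional errors add in quadrature:
  (1·δb/b)² = (1×0.0562)² = 0.00316;  (½·δy/y)² = (0.5×0.0552)² = 0.000763;  (½·δq/q)² = (0.5×0.0497)² = 0.000618
δQ/Q = √(0.00454) = 0.0674
Q = 36.2, so δQ = 0.0674 × 36.2 = 2.44.

2.44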